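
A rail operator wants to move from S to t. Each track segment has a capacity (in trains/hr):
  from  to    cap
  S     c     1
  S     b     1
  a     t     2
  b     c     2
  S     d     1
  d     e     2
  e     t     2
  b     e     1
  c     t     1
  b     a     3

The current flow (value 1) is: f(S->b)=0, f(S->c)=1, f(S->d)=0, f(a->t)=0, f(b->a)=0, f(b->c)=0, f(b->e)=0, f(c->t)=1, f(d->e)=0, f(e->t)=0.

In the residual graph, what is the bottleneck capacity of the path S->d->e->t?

1

Residual capacities along the path: S->d: 1, d->e: 2, e->t: 2.
Minimum is 1.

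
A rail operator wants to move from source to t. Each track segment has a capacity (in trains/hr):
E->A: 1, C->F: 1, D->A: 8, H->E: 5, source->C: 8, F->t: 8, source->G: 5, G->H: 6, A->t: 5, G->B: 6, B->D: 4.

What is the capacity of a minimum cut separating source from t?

6

Max flow = 6 (via 3 augmenting paths).
In the residual at optimum, the set reachable from source is {C, source}.
Cut edges: C->F (cap 1), source->G (cap 5). Sum = 6.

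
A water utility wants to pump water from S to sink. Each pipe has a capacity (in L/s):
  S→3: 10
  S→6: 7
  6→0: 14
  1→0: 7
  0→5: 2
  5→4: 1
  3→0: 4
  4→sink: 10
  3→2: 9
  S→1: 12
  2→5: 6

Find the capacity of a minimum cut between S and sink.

Max flow = 1 (via 1 augmenting path).
In the residual at optimum, the set reachable from S is {0, 1, 2, 3, 5, 6, S}.
Cut edges: 5→4 (cap 1). Sum = 1.

1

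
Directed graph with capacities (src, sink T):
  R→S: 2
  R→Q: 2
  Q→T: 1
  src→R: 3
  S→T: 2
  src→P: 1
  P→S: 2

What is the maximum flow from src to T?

Augment src→P→S→T: bottleneck 1. Total 1.
Augment src→R→S→T: bottleneck 1. Total 2.
Augment src→R→Q→T: bottleneck 1. Total 3.
No augmenting path remains in the residual graph.

3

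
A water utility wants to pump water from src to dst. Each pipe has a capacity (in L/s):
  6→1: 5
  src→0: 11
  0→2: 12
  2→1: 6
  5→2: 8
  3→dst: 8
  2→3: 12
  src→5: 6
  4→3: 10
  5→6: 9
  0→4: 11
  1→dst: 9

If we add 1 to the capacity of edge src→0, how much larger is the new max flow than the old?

0

Original max flow = 17.
Even with extra capacity on src→0, another cut of capacity 17 remains binding.
New max flow = 17. Increase = 0.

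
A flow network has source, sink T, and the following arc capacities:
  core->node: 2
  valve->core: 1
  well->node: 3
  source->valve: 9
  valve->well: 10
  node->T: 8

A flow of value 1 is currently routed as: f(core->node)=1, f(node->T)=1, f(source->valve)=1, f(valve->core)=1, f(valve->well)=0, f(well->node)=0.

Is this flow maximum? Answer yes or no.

Residual path source->valve->well->node->T has bottleneck 3 > 0.
Pushing 3 along it raises the flow to 4, so the given flow is not maximum.

No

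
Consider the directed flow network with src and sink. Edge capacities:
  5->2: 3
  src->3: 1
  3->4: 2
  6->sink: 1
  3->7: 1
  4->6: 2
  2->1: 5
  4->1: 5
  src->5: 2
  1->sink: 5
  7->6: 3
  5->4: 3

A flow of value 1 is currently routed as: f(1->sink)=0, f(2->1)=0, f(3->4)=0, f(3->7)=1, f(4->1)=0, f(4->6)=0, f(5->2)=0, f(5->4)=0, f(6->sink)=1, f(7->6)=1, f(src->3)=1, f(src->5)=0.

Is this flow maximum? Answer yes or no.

Residual path src->5->4->1->sink has bottleneck 2 > 0.
Pushing 2 along it raises the flow to 3, so the given flow is not maximum.

No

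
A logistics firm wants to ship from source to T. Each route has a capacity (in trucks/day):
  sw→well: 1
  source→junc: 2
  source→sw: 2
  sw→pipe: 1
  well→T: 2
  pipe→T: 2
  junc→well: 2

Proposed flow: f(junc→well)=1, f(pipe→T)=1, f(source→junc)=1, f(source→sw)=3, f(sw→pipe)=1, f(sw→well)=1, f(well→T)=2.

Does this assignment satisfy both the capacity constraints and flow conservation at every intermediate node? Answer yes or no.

No

Capacity violated on source→sw: flow 3 > capacity 2.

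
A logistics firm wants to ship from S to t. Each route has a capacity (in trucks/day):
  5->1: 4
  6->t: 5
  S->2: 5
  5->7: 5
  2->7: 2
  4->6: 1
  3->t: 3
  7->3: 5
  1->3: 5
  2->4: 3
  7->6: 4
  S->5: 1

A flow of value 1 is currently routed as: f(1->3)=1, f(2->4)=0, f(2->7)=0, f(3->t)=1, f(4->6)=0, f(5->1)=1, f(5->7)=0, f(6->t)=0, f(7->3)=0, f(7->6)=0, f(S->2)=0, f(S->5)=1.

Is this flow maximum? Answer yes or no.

Residual path S->2->7->3->t has bottleneck 2 > 0.
Pushing 2 along it raises the flow to 3, so the given flow is not maximum.

No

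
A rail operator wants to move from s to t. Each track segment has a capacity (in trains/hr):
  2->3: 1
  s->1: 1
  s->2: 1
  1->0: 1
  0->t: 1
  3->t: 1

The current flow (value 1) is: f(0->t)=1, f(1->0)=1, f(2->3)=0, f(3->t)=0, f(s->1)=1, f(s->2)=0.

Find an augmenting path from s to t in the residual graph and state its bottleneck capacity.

Residual along s->2->3->t: s->2: 1, 2->3: 1, 3->t: 1.
Bottleneck = min = 1.

s->2->3->t, bottleneck 1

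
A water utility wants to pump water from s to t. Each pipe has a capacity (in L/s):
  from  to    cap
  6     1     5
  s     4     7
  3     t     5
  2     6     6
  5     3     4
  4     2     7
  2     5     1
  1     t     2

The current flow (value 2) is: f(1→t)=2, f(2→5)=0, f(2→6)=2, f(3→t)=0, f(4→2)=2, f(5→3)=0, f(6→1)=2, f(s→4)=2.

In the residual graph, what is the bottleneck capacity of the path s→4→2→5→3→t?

Residual capacities along the path: s→4: 5, 4→2: 5, 2→5: 1, 5→3: 4, 3→t: 5.
Minimum is 1.

1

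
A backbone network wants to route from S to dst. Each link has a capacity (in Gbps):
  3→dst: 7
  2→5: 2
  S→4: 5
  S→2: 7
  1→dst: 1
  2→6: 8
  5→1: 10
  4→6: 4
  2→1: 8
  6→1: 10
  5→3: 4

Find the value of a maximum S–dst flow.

3

Augment S→2→1→dst: bottleneck 1. Total 1.
Augment S→2→5→3→dst: bottleneck 2. Total 3.
No augmenting path remains in the residual graph.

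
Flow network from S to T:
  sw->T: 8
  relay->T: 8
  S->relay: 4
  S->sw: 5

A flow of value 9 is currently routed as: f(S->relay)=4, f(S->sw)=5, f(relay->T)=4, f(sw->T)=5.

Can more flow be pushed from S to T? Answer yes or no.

Residual reachable from S: {S}; T is not reachable.
Saturated cut: S->relay, S->sw with total capacity 9 = current flow value. Flow is maximum.

No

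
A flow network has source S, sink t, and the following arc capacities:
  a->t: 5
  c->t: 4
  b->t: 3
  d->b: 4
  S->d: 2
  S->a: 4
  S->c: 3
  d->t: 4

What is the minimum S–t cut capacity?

9

Max flow = 9 (via 3 augmenting paths).
In the residual at optimum, the set reachable from S is {S}.
Cut edges: S->c (cap 3), S->d (cap 2), S->a (cap 4). Sum = 9.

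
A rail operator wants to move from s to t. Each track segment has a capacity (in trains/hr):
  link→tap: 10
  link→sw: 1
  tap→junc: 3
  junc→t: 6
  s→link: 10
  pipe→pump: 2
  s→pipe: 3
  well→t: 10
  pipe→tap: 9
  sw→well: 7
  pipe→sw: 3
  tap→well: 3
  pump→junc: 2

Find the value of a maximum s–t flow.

10

Augment s→pipe→pump→junc→t: bottleneck 2. Total 2.
Augment s→pipe→tap→junc→t: bottleneck 1. Total 3.
Augment s→link→tap→junc→t: bottleneck 2. Total 5.
Augment s→link→tap→well→t: bottleneck 3. Total 8.
Augment s→link→sw→well→t: bottleneck 1. Total 9.
Augment s→link→tap→pipe→sw→well→t: bottleneck 1. Total 10.
No augmenting path remains in the residual graph.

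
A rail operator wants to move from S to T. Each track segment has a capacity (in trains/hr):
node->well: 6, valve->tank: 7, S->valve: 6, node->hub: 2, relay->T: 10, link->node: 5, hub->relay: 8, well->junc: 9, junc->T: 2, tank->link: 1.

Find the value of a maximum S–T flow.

Augment S->valve->tank->link->node->hub->relay->T: bottleneck 1. Total 1.
No augmenting path remains in the residual graph.

1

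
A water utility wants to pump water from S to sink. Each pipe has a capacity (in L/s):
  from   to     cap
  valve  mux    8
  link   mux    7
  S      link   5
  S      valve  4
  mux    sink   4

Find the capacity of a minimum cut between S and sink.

Max flow = 4 (via 1 augmenting path).
In the residual at optimum, the set reachable from S is {S, link, mux, valve}.
Cut edges: mux→sink (cap 4). Sum = 4.

4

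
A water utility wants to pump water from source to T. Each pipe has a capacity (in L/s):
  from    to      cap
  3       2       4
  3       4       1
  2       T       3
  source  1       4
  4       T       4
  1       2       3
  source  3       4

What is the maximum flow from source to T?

4

Augment source→3→4→T: bottleneck 1. Total 1.
Augment source→3→2→T: bottleneck 3. Total 4.
No augmenting path remains in the residual graph.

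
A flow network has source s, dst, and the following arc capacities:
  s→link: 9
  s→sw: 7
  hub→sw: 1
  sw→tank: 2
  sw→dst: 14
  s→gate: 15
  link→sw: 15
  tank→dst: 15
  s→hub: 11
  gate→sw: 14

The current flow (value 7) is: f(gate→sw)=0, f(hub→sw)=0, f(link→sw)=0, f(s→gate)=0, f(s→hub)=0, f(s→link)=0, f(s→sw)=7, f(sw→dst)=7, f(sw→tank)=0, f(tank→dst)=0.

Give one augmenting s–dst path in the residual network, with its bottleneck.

s→link→sw→dst, bottleneck 7

Residual along s→link→sw→dst: s→link: 9, link→sw: 15, sw→dst: 7.
Bottleneck = min = 7.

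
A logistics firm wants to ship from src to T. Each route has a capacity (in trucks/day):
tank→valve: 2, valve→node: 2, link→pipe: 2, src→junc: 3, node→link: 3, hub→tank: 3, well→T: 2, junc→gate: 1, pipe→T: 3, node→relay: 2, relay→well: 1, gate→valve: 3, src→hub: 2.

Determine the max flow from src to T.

Augment src→hub→tank→valve→node→link→pipe→T: bottleneck 2. Total 2.
No augmenting path remains in the residual graph.

2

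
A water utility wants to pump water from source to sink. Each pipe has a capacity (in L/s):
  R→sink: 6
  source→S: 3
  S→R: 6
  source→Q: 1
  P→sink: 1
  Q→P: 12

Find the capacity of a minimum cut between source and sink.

4

Max flow = 4 (via 2 augmenting paths).
In the residual at optimum, the set reachable from source is {source}.
Cut edges: source→S (cap 3), source→Q (cap 1). Sum = 4.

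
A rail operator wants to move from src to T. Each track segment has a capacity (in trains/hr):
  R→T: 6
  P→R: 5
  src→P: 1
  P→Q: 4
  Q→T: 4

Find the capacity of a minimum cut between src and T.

1

Max flow = 1 (via 1 augmenting path).
In the residual at optimum, the set reachable from src is {src}.
Cut edges: src→P (cap 1). Sum = 1.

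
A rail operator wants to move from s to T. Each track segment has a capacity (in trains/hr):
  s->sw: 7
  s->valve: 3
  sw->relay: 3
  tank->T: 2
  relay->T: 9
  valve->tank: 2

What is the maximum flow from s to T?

5

Augment s->sw->relay->T: bottleneck 3. Total 3.
Augment s->valve->tank->T: bottleneck 2. Total 5.
No augmenting path remains in the residual graph.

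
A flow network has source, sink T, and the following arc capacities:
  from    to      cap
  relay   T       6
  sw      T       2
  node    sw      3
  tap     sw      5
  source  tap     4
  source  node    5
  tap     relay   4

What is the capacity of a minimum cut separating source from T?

Max flow = 6 (via 2 augmenting paths).
In the residual at optimum, the set reachable from source is {node, source, sw}.
Cut edges: source->tap (cap 4), sw->T (cap 2). Sum = 6.

6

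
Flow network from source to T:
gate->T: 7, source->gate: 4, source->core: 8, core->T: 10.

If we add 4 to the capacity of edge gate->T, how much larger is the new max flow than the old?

0

Original max flow = 12.
Edge gate->T does not cross the min cut (source side {source}), so extra capacity there cannot help.
New max flow = 12. Increase = 0.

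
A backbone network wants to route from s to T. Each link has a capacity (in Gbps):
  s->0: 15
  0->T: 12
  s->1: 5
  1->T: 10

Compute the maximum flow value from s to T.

17

Augment s->1->T: bottleneck 5. Total 5.
Augment s->0->T: bottleneck 12. Total 17.
No augmenting path remains in the residual graph.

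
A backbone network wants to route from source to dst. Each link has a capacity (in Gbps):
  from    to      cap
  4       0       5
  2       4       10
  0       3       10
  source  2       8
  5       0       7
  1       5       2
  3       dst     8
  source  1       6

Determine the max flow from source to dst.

Augment source->1->5->0->3->dst: bottleneck 2. Total 2.
Augment source->2->4->0->3->dst: bottleneck 5. Total 7.
No augmenting path remains in the residual graph.

7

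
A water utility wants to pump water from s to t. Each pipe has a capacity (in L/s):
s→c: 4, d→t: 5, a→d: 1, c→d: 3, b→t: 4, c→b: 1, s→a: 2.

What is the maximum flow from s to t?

5

Augment s→a→d→t: bottleneck 1. Total 1.
Augment s→c→d→t: bottleneck 3. Total 4.
Augment s→c→b→t: bottleneck 1. Total 5.
No augmenting path remains in the residual graph.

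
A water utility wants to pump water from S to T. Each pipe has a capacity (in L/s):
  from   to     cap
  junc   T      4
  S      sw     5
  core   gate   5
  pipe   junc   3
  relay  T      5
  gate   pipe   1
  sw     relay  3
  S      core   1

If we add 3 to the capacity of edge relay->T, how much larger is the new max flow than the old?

0

Original max flow = 4.
Edge relay->T does not cross the min cut (source side {S, sw}), so extra capacity there cannot help.
New max flow = 4. Increase = 0.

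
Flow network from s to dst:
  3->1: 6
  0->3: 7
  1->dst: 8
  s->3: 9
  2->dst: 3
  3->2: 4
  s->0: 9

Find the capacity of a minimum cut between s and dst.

9

Max flow = 9 (via 2 augmenting paths).
In the residual at optimum, the set reachable from s is {0, 2, 3, s}.
Cut edges: 3->1 (cap 6), 2->dst (cap 3). Sum = 9.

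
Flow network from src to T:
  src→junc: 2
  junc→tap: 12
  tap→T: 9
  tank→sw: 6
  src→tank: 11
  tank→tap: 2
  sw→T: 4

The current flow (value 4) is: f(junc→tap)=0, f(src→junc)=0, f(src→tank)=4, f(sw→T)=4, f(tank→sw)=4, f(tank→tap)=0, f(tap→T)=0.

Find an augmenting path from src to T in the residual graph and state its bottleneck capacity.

src→tank→tap→T, bottleneck 2

Residual along src→tank→tap→T: src→tank: 7, tank→tap: 2, tap→T: 9.
Bottleneck = min = 2.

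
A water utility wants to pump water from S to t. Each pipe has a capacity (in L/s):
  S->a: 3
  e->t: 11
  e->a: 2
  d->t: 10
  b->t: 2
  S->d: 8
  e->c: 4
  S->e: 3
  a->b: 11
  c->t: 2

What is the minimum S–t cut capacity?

13

Max flow = 13 (via 3 augmenting paths).
In the residual at optimum, the set reachable from S is {S, a, b}.
Cut edges: S->e (cap 3), S->d (cap 8), b->t (cap 2). Sum = 13.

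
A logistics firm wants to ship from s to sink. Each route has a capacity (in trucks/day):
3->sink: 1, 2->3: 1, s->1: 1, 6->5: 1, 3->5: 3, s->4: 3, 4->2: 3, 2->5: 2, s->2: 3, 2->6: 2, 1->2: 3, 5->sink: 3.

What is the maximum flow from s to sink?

4

Augment s->2->3->sink: bottleneck 1. Total 1.
Augment s->2->5->sink: bottleneck 2. Total 3.
Augment s->4->2->6->5->sink: bottleneck 1. Total 4.
No augmenting path remains in the residual graph.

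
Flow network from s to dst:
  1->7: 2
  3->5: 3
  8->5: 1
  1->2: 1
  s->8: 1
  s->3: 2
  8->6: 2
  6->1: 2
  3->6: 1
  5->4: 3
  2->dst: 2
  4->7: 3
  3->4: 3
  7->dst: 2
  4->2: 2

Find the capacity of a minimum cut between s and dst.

Max flow = 3 (via 2 augmenting paths).
In the residual at optimum, the set reachable from s is {s}.
Cut edges: s->3 (cap 2), s->8 (cap 1). Sum = 3.

3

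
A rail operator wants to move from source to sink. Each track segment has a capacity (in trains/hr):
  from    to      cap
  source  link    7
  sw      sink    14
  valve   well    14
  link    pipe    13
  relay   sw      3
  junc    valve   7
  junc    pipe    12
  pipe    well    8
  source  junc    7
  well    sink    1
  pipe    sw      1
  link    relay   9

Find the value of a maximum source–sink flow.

5

Augment source→junc→valve→well→sink: bottleneck 1. Total 1.
Augment source→junc→pipe→sw→sink: bottleneck 1. Total 2.
Augment source→link→relay→sw→sink: bottleneck 3. Total 5.
No augmenting path remains in the residual graph.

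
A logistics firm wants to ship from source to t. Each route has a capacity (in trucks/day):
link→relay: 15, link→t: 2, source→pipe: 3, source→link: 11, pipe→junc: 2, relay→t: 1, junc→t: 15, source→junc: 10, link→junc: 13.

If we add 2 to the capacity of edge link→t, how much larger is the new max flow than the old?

2

Original max flow = 18.
After raising cap(link→t), augmenting paths through that edge carry 2 more units.
New max flow = 20. Increase = 2.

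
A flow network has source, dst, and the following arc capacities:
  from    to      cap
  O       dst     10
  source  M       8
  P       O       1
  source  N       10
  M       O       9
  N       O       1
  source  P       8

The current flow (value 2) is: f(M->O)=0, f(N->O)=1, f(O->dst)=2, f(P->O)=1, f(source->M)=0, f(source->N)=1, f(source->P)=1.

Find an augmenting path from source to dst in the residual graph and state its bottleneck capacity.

Residual along source->M->O->dst: source->M: 8, M->O: 9, O->dst: 8.
Bottleneck = min = 8.

source->M->O->dst, bottleneck 8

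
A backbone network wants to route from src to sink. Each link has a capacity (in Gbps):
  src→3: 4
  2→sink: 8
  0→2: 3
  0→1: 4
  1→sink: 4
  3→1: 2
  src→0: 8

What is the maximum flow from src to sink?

Augment src→0→2→sink: bottleneck 3. Total 3.
Augment src→0→1→sink: bottleneck 4. Total 7.
No augmenting path remains in the residual graph.

7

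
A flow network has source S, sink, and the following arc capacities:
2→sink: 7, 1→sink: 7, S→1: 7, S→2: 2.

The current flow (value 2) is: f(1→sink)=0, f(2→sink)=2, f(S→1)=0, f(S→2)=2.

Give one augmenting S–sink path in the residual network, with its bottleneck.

Residual along S→1→sink: S→1: 7, 1→sink: 7.
Bottleneck = min = 7.

S→1→sink, bottleneck 7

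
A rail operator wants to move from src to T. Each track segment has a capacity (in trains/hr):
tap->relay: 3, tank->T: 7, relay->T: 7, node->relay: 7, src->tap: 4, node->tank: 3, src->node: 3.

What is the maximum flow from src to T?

6

Augment src->tap->relay->T: bottleneck 3. Total 3.
Augment src->node->relay->T: bottleneck 3. Total 6.
No augmenting path remains in the residual graph.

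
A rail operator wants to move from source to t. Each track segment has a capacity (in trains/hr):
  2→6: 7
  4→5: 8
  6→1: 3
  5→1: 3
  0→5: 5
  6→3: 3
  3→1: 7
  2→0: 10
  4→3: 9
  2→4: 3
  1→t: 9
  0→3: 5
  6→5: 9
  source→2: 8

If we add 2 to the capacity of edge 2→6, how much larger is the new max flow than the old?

0

Original max flow = 8.
Edge 2→6 does not cross the min cut (source side {source}), so extra capacity there cannot help.
New max flow = 8. Increase = 0.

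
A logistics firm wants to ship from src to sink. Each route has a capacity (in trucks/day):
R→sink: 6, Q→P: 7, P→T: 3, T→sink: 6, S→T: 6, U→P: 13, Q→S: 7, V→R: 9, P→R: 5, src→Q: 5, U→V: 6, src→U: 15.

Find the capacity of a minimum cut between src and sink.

12

Max flow = 12 (via 3 augmenting paths).
In the residual at optimum, the set reachable from src is {P, Q, R, S, T, U, V, src}.
Cut edges: R→sink (cap 6), T→sink (cap 6). Sum = 12.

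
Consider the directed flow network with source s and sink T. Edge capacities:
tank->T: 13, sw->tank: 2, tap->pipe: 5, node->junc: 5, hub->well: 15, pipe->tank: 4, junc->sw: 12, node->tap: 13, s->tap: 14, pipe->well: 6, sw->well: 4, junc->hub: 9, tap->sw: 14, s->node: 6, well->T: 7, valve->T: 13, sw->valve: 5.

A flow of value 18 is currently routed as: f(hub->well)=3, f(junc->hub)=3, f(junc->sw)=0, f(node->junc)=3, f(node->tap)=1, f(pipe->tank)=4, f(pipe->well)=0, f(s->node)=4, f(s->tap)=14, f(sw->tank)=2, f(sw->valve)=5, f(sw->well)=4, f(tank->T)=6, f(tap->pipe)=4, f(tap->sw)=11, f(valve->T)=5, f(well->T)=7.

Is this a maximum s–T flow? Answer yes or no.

Yes

Residual reachable from s: {hub, junc, node, pipe, s, sw, tap, well}; T is not reachable.
Saturated cut: pipe->tank, sw->valve, sw->tank, well->T with total capacity 18 = current flow value. Flow is maximum.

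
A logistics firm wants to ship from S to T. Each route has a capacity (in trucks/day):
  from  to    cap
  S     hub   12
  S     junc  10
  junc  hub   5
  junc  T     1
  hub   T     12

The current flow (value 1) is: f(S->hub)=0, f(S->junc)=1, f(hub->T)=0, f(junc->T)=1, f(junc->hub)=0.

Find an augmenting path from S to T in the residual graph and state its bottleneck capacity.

S->hub->T, bottleneck 12

Residual along S->hub->T: S->hub: 12, hub->T: 12.
Bottleneck = min = 12.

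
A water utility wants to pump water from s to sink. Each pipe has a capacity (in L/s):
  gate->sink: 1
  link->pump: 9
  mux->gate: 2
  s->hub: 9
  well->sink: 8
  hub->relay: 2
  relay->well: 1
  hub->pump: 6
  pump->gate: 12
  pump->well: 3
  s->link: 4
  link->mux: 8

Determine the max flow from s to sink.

5

Augment s->link->mux->gate->sink: bottleneck 1. Total 1.
Augment s->link->pump->well->sink: bottleneck 3. Total 4.
Augment s->hub->relay->well->sink: bottleneck 1. Total 5.
No augmenting path remains in the residual graph.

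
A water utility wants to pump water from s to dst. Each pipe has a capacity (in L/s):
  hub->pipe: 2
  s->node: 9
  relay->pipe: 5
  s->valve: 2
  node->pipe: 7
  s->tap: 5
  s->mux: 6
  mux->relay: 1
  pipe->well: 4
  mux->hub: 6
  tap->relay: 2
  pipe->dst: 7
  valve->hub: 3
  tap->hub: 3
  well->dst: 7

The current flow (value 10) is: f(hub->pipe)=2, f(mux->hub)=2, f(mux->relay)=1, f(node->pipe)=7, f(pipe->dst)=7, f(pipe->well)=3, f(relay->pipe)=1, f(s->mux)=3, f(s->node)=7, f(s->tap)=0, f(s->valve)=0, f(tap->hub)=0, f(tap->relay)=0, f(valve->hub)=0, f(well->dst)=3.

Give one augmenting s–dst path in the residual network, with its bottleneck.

Residual along s->tap->relay->pipe->well->dst: s->tap: 5, tap->relay: 2, relay->pipe: 4, pipe->well: 1, well->dst: 4.
Bottleneck = min = 1.

s->tap->relay->pipe->well->dst, bottleneck 1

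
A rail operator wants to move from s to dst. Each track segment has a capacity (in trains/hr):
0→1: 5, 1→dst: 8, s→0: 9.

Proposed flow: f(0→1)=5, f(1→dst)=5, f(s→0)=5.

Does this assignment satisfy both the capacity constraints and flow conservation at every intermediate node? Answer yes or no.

Every edge has 0 ≤ f(e) ≤ cap(e).
At each intermediate node, inflow equals outflow.

Yes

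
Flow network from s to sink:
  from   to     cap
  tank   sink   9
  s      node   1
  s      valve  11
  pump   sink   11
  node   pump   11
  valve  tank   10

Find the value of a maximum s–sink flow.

10

Augment s→node→pump→sink: bottleneck 1. Total 1.
Augment s→valve→tank→sink: bottleneck 9. Total 10.
No augmenting path remains in the residual graph.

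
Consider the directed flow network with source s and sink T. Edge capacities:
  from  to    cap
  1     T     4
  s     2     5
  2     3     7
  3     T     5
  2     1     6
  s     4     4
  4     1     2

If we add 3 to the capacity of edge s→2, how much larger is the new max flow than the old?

Original max flow = 7.
After raising cap(s→2), augmenting paths through that edge carry 2 more units.
New max flow = 9. Increase = 2.

2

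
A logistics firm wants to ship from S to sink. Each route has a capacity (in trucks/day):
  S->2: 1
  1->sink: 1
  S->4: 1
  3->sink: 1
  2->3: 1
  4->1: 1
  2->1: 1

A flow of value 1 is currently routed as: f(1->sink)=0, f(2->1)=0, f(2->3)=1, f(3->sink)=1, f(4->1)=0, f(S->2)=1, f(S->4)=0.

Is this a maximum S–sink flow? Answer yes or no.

No

Residual path S->4->1->sink has bottleneck 1 > 0.
Pushing 1 along it raises the flow to 2, so the given flow is not maximum.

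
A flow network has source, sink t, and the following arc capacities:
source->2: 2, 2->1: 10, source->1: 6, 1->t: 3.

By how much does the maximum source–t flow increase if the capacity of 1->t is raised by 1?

1

Original max flow = 3.
After raising cap(1->t), augmenting paths through that edge carry 1 more unit.
New max flow = 4. Increase = 1.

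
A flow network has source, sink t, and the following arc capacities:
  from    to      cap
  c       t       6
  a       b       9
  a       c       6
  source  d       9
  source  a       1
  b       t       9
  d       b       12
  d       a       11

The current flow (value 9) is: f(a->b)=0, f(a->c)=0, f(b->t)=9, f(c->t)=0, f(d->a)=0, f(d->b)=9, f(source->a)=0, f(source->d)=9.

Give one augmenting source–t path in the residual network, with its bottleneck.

source->a->c->t, bottleneck 1

Residual along source->a->c->t: source->a: 1, a->c: 6, c->t: 6.
Bottleneck = min = 1.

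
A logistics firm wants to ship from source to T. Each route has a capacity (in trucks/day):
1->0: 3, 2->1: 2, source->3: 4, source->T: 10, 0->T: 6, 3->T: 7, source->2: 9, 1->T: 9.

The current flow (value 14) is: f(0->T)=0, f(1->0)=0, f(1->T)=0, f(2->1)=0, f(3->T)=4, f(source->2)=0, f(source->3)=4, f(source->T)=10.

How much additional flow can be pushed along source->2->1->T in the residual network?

Residual capacities along the path: source->2: 9, 2->1: 2, 1->T: 9.
Minimum is 2.

2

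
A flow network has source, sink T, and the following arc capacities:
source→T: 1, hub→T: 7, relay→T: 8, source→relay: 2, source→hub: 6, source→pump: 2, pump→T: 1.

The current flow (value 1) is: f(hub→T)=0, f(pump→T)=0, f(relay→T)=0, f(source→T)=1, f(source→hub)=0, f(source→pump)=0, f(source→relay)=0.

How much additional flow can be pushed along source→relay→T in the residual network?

Residual capacities along the path: source→relay: 2, relay→T: 8.
Minimum is 2.

2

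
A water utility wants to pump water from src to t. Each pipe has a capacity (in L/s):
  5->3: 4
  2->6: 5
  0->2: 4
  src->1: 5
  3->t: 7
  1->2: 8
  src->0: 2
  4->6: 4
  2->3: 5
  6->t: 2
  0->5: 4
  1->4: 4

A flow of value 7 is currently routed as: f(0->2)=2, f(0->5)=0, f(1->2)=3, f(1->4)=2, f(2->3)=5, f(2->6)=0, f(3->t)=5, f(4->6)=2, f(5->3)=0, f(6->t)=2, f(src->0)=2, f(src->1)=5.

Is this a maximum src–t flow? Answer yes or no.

Yes

Residual reachable from src: {src}; t is not reachable.
Saturated cut: src->1, src->0 with total capacity 7 = current flow value. Flow is maximum.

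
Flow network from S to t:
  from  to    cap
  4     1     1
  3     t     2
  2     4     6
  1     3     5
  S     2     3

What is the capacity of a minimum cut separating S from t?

Max flow = 1 (via 1 augmenting path).
In the residual at optimum, the set reachable from S is {2, 4, S}.
Cut edges: 4→1 (cap 1). Sum = 1.

1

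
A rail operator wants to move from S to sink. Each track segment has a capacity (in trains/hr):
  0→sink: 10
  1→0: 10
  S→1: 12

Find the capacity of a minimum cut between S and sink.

Max flow = 10 (via 1 augmenting path).
In the residual at optimum, the set reachable from S is {1, S}.
Cut edges: 1→0 (cap 10). Sum = 10.

10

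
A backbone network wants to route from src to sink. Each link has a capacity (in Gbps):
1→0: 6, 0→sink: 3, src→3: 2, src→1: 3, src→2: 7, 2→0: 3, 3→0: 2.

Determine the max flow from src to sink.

3

Augment src→1→0→sink: bottleneck 3. Total 3.
No augmenting path remains in the residual graph.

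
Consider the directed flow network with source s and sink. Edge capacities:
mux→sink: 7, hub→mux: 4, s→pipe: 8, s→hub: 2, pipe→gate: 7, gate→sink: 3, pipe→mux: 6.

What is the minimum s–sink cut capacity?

Max flow = 10 (via 3 augmenting paths).
In the residual at optimum, the set reachable from s is {s}.
Cut edges: s→hub (cap 2), s→pipe (cap 8). Sum = 10.

10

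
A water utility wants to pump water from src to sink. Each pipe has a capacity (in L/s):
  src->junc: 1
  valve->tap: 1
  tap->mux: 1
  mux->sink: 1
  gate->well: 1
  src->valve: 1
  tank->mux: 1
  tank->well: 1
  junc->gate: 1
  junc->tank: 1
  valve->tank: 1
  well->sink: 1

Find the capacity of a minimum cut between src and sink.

2

Max flow = 2 (via 2 augmenting paths).
In the residual at optimum, the set reachable from src is {src}.
Cut edges: src->junc (cap 1), src->valve (cap 1). Sum = 2.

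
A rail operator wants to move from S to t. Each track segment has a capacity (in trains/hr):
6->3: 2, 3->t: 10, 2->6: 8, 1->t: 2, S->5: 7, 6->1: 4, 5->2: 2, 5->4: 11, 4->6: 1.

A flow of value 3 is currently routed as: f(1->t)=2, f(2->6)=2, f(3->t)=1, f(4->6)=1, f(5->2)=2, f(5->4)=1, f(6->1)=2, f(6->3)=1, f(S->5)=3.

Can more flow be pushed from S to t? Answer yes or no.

Residual reachable from S: {4, 5, S}; t is not reachable.
Saturated cut: 5->2, 4->6 with total capacity 3 = current flow value. Flow is maximum.

No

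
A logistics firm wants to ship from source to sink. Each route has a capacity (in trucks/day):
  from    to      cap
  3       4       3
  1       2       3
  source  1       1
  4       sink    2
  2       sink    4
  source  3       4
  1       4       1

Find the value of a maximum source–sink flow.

3

Augment source->3->4->sink: bottleneck 2. Total 2.
Augment source->1->2->sink: bottleneck 1. Total 3.
No augmenting path remains in the residual graph.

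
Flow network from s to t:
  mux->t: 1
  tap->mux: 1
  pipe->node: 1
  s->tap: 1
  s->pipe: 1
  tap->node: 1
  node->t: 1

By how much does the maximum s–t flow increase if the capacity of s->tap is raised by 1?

Original max flow = 2.
Even with extra capacity on s->tap, another cut of capacity 2 remains binding.
New max flow = 2. Increase = 0.

0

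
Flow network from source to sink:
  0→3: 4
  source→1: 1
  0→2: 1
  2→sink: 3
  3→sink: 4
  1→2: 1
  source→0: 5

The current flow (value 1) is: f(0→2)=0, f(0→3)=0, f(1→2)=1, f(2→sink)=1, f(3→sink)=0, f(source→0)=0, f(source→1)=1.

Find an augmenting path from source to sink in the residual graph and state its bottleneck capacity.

Residual along source→0→2→sink: source→0: 5, 0→2: 1, 2→sink: 2.
Bottleneck = min = 1.

source→0→2→sink, bottleneck 1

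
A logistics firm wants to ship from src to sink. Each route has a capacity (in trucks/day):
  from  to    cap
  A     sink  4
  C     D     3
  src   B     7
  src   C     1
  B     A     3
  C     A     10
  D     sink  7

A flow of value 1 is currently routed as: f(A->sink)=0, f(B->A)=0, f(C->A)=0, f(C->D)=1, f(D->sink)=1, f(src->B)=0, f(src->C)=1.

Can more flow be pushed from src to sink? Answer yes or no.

Residual path src->B->A->sink has bottleneck 3 > 0.
Pushing 3 along it raises the flow to 4, so the given flow is not maximum.

Yes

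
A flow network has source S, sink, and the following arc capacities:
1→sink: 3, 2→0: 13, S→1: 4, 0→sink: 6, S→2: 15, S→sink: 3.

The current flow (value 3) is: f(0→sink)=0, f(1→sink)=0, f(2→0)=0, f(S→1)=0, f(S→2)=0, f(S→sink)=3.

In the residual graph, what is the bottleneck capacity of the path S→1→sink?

Residual capacities along the path: S→1: 4, 1→sink: 3.
Minimum is 3.

3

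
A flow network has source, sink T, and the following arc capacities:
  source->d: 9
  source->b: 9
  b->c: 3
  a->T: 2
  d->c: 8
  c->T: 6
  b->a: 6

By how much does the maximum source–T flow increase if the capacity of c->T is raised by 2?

2

Original max flow = 8.
After raising cap(c->T), augmenting paths through that edge carry 2 more units.
New max flow = 10. Increase = 2.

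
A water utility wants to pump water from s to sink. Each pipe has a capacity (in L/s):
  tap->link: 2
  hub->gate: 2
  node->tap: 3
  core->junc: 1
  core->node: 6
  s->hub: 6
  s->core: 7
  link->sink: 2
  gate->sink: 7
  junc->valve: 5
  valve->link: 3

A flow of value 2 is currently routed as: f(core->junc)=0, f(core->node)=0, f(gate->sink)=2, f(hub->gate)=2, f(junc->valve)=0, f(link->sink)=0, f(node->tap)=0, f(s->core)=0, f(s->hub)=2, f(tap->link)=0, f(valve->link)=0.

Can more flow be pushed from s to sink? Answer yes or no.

Residual path s->core->junc->valve->link->sink has bottleneck 1 > 0.
Pushing 1 along it raises the flow to 3, so the given flow is not maximum.

Yes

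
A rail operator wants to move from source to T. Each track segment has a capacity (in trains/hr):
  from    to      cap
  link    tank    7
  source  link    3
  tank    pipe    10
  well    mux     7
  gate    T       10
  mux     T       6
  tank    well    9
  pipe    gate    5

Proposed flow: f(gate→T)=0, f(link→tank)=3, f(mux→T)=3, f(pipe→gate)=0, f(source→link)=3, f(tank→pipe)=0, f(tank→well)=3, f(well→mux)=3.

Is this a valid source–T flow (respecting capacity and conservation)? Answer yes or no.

Every edge has 0 ≤ f(e) ≤ cap(e).
At each intermediate node, inflow equals outflow.

Yes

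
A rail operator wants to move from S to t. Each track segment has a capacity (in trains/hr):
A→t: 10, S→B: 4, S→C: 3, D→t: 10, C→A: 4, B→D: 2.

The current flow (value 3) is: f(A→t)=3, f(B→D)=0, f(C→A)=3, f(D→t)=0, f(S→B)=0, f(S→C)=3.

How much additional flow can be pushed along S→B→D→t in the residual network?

2

Residual capacities along the path: S→B: 4, B→D: 2, D→t: 10.
Minimum is 2.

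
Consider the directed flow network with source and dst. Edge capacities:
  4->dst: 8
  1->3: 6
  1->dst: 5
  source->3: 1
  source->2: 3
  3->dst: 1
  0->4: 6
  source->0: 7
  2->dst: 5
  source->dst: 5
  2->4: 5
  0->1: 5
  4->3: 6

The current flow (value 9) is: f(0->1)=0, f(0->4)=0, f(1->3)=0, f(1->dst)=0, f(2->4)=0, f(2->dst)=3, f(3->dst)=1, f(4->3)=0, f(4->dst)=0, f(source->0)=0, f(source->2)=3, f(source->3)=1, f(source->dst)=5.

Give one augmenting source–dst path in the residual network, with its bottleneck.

source->0->4->dst, bottleneck 6

Residual along source->0->4->dst: source->0: 7, 0->4: 6, 4->dst: 8.
Bottleneck = min = 6.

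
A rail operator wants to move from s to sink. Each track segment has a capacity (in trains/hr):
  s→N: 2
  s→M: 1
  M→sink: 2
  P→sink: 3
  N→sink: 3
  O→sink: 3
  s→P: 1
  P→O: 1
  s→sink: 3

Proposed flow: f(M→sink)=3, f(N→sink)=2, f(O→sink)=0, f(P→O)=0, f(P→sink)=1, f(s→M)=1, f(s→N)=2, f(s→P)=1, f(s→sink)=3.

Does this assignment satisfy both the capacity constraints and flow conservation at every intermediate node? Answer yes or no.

Capacity violated on M→sink: flow 3 > capacity 2.

No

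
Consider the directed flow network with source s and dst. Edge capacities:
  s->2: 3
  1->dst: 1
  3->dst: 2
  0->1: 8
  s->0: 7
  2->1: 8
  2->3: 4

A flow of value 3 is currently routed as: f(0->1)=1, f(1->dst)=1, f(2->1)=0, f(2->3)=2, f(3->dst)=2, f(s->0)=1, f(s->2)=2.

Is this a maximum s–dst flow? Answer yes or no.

Yes

Residual reachable from s: {0, 1, 2, 3, s}; dst is not reachable.
Saturated cut: 1->dst, 3->dst with total capacity 3 = current flow value. Flow is maximum.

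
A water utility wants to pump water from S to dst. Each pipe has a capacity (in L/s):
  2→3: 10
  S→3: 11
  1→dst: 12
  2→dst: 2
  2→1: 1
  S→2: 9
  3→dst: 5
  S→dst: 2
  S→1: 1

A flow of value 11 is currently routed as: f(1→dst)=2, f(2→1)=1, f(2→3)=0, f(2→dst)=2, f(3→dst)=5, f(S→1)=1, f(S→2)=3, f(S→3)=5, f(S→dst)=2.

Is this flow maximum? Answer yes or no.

Residual reachable from S: {2, 3, S}; dst is not reachable.
Saturated cut: S→1, S→dst, 2→1, 2→dst, 3→dst with total capacity 11 = current flow value. Flow is maximum.

Yes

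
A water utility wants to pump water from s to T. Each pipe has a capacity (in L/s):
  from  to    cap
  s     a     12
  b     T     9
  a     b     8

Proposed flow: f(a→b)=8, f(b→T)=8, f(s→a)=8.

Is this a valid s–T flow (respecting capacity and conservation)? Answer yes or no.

Every edge has 0 ≤ f(e) ≤ cap(e).
At each intermediate node, inflow equals outflow.

Yes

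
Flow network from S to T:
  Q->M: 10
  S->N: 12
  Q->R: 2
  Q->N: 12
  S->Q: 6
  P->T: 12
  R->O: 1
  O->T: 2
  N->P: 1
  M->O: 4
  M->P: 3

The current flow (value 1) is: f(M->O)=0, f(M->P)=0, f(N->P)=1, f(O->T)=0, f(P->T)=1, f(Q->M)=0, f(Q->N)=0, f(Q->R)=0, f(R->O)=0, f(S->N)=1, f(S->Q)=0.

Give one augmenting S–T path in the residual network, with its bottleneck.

S->Q->M->P->T, bottleneck 3

Residual along S->Q->M->P->T: S->Q: 6, Q->M: 10, M->P: 3, P->T: 11.
Bottleneck = min = 3.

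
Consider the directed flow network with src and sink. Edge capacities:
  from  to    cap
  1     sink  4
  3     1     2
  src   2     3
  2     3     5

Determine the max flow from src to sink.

2

Augment src→2→3→1→sink: bottleneck 2. Total 2.
No augmenting path remains in the residual graph.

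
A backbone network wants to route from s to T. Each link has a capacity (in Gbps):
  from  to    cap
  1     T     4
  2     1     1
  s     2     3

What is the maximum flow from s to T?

Augment s->2->1->T: bottleneck 1. Total 1.
No augmenting path remains in the residual graph.

1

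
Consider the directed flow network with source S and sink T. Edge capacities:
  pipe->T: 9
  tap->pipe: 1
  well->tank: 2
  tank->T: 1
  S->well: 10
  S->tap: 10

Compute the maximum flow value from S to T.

Augment S->well->tank->T: bottleneck 1. Total 1.
Augment S->tap->pipe->T: bottleneck 1. Total 2.
No augmenting path remains in the residual graph.

2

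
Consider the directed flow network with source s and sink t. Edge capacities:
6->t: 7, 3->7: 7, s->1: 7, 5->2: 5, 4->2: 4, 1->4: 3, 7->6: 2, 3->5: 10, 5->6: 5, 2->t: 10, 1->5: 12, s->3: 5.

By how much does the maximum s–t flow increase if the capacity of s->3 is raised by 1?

1

Original max flow = 12.
After raising cap(s->3), augmenting paths through that edge carry 1 more unit.
New max flow = 13. Increase = 1.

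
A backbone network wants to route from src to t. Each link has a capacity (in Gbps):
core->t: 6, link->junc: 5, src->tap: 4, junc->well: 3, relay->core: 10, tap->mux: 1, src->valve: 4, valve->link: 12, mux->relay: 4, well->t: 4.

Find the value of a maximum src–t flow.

4

Augment src->valve->link->junc->well->t: bottleneck 3. Total 3.
Augment src->tap->mux->relay->core->t: bottleneck 1. Total 4.
No augmenting path remains in the residual graph.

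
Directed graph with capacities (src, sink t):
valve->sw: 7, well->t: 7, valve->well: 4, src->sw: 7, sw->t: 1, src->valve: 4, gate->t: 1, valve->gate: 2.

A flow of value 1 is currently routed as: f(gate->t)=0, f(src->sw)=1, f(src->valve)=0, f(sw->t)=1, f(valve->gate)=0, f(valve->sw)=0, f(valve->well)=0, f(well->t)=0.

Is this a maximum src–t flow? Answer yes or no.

No

Residual path src->valve->gate->t has bottleneck 1 > 0.
Pushing 1 along it raises the flow to 2, so the given flow is not maximum.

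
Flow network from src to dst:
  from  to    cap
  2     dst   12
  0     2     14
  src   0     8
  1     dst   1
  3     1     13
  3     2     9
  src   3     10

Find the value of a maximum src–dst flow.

Augment src→0→2→dst: bottleneck 8. Total 8.
Augment src→3→2→dst: bottleneck 4. Total 12.
Augment src→3→1→dst: bottleneck 1. Total 13.
No augmenting path remains in the residual graph.

13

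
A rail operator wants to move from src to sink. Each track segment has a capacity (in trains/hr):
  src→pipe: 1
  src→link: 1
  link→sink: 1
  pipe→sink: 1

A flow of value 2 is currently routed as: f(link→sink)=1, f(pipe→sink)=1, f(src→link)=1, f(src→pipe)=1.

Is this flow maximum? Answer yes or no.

Yes

Residual reachable from src: {src}; sink is not reachable.
Saturated cut: src→link, src→pipe with total capacity 2 = current flow value. Flow is maximum.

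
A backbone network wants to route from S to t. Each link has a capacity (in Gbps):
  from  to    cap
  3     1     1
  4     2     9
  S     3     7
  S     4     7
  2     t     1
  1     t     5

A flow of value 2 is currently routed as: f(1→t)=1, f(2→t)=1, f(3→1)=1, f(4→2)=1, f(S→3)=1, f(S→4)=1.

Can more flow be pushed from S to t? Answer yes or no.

Residual reachable from S: {2, 3, 4, S}; t is not reachable.
Saturated cut: 3→1, 2→t with total capacity 2 = current flow value. Flow is maximum.

No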